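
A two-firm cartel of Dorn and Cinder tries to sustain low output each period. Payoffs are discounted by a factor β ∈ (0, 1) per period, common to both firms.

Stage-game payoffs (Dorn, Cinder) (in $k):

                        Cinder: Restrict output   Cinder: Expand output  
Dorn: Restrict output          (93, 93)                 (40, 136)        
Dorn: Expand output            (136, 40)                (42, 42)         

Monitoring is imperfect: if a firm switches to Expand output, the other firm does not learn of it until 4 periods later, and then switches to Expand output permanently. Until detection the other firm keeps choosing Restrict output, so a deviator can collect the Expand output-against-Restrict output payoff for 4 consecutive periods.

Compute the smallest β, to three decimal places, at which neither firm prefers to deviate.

Deviating for the 4 undetected periods gains 136−93 = 43 per period over cooperation, then loses 93−42 = 51 per period forever once punishment starts.
Gain: 43(1 + β + … + β^3); loss: 51·β^4/(1−β).
No profitable deviation ⇔ 43(1−β^4) ≤ 51·β^4, i.e. β^4 ≥ 43/(43+51) = 43/94.
Hence β ≥ (43/94)^(1/4) ≈ 0.822.

0.822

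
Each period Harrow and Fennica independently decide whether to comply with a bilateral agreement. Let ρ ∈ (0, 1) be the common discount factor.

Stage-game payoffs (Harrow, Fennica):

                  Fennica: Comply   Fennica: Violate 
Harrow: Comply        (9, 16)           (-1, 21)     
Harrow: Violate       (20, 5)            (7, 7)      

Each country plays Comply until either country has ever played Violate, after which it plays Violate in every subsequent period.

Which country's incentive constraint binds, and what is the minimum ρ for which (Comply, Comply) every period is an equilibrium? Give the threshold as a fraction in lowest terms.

Harrow; ρ ≥ 11/13

For Harrow: deviation gain 20−9 = 11, per-period punishment loss 9−7 = 2. IC gives ρ ≥ 11/13.
For Fennica: gain 5, loss 9 per period, so ρ ≥ 5/14.
The tighter constraint is Harrow's, so cooperation needs ρ ≥ 11/13.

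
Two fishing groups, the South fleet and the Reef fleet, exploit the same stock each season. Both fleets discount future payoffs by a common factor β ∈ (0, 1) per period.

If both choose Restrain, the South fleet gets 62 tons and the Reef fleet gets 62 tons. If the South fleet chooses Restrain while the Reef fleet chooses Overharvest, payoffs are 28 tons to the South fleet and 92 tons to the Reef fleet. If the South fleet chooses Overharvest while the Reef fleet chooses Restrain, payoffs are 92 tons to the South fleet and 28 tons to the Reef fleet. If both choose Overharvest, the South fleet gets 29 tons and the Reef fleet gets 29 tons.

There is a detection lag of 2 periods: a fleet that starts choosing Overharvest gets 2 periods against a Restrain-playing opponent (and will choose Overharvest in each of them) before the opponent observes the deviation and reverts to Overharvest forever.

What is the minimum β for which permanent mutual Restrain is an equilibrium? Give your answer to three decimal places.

0.690

Deviating for the 2 undetected periods gains 92−62 = 30 per period over cooperation, then loses 62−29 = 33 per period forever once punishment starts.
Gain: 30(1 + β + … + β^1); loss: 33·β^2/(1−β).
No profitable deviation ⇔ 30(1−β^2) ≤ 33·β^2, i.e. β^2 ≥ 30/(30+33) = 10/21.
Hence β ≥ (10/21)^(1/2) ≈ 0.690.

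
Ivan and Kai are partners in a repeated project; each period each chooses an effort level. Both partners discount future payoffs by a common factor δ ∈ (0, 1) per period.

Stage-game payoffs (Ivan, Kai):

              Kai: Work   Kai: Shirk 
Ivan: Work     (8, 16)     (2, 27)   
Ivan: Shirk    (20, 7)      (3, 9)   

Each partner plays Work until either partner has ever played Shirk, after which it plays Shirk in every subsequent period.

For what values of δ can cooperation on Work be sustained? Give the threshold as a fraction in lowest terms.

12/17

Ivan: cooperation gives 8 each period; deviation gives 20 once then 3 forever.
  8/(1−δ) ≥ 20 + 3δ/(1−δ) ⇒ δ ≥ 12/17.
Kai: cooperation gives 16 each period; deviation gives 27 once then 9 forever.
  δ ≥ 11/18.
Both must hold, so the binding constraint is Ivan's: δ ≥ 12/17.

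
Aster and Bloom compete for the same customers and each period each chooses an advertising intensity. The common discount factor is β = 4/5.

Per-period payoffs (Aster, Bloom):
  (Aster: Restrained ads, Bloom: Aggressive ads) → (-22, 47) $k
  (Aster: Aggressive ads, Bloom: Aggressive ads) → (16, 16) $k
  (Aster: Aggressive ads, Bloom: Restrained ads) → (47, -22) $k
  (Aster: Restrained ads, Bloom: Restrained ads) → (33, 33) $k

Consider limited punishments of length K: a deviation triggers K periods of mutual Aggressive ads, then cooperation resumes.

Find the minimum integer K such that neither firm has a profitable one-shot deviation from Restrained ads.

2

No profitable deviation requires (33−16)(β+…+β^K) ≥ 47−33, i.e. β+…+β^K ≥ 14/17 ≈ 0.8235.
With β = 4/5, the partial sums are K=1: 0.8000, K=2: 1.4400.
K = 2 is the first length at which the sum reaches 0.8235.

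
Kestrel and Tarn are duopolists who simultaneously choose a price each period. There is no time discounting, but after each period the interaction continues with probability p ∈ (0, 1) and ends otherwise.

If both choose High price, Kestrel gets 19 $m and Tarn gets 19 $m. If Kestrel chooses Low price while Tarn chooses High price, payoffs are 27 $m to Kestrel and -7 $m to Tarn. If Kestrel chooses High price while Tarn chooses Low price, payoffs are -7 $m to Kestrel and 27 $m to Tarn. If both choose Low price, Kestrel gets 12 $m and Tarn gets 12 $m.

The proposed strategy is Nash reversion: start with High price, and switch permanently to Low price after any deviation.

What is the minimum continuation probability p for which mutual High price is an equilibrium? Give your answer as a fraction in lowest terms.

Expected cooperation value is 19 + p·19 + p²·19 + … = 19/(1−p); deviation gives 27 + p·12/(1−p).
19 ≥ 27(1−p) + 12p ⇒ 15p ≥ 8 ⇒ p ≥ 8/15.

8/15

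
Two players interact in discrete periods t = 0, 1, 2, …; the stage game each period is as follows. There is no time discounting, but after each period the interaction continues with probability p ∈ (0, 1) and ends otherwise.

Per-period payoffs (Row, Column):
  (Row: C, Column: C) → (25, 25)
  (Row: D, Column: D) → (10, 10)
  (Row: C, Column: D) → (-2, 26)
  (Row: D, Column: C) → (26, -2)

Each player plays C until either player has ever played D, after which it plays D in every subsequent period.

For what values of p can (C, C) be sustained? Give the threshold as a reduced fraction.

With no time discounting, the continuation probability p plays the role of the discount factor.
Grim-trigger IC: 25/(1−p) ≥ 26 + 10p/(1−p) ⇒ p ≥ (26−25)/(26−10) = 1/16.

1/16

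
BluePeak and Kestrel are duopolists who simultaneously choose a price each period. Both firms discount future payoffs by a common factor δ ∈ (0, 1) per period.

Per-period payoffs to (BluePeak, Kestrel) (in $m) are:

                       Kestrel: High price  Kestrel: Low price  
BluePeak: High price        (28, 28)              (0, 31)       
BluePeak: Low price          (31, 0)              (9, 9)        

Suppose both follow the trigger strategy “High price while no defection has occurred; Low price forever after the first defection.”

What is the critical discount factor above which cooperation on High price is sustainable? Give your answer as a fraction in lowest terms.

3/22

Cooperation forever yields 28 each period: 28/(1−δ).
Deviating yields 31 once, then 9 forever: 31 + 9δ/(1−δ).
No profitable deviation requires 28/(1−δ) ≥ 31 + 9δ/(1−δ).
Multiplying by (1−δ): 28 ≥ 31(1−δ) + 9δ = 31 − 22δ.
So 22δ ≥ 3, i.e. δ ≥ 3/22.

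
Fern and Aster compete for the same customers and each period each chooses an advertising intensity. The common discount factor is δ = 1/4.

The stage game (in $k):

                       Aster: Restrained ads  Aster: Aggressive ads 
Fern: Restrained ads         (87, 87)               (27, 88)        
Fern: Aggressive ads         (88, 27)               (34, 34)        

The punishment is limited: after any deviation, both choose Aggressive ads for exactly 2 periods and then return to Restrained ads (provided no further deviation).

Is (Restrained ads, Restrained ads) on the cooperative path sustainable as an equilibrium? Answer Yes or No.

Yes

A one-shot deviation gives 88 now, then 34 for 2 periods, then back to 87.
Gain from deviating: (88−87) today; loss: (87−34) in each of the next 2 periods.
No-deviation condition: (87−34)(δ+…+δ^2) ≥ 88−87, i.e. δ+…+δ^2 ≥ 1/53.
At δ = 1/4: δ+…+δ^2 = 0.3125 ≥ 0.0189.
So cooperation is sustainable.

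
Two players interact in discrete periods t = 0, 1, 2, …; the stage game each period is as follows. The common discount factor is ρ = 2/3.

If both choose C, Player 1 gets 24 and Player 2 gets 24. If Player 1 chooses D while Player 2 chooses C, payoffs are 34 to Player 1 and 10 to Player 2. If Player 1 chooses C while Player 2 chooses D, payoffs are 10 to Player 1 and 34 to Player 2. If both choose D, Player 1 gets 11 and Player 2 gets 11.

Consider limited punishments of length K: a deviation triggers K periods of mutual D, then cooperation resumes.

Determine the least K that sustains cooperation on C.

2

Need Σ_{k=1}^{K} ρ^k ≥ (34−24)/(24−11) = 0.7692 at ρ = 2/3.
At K = 1 the sum is 0.6667 < 0.7692; at K = 2 it is 1.1111 ≥ 0.7692.
So the minimum punishment length is K = 2.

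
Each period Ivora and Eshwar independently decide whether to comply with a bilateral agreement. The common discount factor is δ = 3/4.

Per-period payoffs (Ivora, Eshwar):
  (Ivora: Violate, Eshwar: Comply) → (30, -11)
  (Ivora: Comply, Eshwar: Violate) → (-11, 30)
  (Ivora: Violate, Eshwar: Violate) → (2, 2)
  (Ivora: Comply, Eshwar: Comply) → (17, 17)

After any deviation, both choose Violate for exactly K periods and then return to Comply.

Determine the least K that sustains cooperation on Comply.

No profitable deviation requires (17−2)(δ+…+δ^K) ≥ 30−17, i.e. δ+…+δ^K ≥ 13/15 ≈ 0.8667.
With δ = 3/4, the partial sums are K=1: 0.7500, K=2: 1.3125.
K = 2 is the first length at which the sum reaches 0.8667.

2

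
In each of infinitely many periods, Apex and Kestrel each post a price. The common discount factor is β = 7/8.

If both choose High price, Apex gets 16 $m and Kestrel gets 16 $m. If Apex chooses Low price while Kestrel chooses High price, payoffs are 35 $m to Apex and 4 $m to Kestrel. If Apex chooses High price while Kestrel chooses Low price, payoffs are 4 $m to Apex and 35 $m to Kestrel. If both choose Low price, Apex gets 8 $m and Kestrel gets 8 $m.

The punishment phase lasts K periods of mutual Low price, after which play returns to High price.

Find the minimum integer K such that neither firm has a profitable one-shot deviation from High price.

4

No profitable deviation requires (16−8)(β+…+β^K) ≥ 35−16, i.e. β+…+β^K ≥ 19/8 ≈ 2.3750.
With β = 7/8, the partial sums are K=1: 0.8750, K=2: 1.6406, K=3: 2.3105, K=4: 2.8967.
K = 4 is the first length at which the sum reaches 2.3750.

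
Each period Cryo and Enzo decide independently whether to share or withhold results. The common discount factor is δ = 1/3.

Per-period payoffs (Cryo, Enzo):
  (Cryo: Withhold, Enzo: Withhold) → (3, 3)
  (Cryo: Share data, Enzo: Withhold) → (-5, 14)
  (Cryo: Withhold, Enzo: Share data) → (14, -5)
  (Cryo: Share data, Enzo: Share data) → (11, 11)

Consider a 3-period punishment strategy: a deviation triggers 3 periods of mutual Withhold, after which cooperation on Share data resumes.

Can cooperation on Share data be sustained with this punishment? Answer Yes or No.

IC: δ+…+δ^3 ≥ (14−11)/(11−3) = 3/8.
At δ = 1/3: partial sum = 0.4815 ≥ 0.3750. Cooperation sustainable.

Yes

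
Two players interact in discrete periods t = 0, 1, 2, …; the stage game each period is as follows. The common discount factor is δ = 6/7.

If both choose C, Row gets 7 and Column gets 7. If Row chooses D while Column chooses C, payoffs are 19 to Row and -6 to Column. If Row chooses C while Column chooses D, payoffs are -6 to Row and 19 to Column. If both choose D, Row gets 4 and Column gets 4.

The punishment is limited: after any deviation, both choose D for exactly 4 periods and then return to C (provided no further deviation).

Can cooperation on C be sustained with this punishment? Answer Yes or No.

No

IC: δ+…+δ^4 ≥ (19−7)/(7−4) = 4.
At δ = 6/7: partial sum = 2.7613 < 4.0000. Cooperation not sustainable.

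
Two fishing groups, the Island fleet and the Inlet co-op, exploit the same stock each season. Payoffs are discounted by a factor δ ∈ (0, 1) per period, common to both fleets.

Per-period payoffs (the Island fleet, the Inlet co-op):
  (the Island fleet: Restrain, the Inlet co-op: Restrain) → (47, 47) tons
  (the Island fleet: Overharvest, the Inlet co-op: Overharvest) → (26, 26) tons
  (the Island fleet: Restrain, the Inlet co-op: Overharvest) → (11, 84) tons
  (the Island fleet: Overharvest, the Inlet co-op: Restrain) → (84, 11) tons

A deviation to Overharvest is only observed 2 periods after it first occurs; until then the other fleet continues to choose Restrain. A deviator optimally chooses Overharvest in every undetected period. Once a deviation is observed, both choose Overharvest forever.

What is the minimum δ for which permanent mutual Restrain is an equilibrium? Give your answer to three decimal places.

0.799

The best deviation is to choose Overharvest for all 2 undetected periods, earning 84 each, then 26 forever once detected.
Deviation value: 84(1−δ^2)/(1−δ) + 26δ^2/(1−δ); cooperation value: 47/(1−δ).
IC: 47 ≥ 84(1−δ^2) + 26δ^2 = 84 − 58δ^2.
So δ^2 ≥ 37/58, giving δ ≥ (37/58)^(1/2) ≈ 0.799.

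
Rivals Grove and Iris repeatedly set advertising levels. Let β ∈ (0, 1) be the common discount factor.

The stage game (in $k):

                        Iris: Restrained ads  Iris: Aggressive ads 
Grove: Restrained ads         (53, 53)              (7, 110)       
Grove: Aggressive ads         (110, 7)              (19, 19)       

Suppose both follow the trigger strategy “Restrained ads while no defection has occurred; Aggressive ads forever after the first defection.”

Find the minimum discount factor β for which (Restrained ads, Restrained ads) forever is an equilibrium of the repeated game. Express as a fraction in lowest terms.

53/(1−β) ≥ 110 + 19β/(1−β)
53 ≥ 110 − 91β
β ≥ 57/91.

57/91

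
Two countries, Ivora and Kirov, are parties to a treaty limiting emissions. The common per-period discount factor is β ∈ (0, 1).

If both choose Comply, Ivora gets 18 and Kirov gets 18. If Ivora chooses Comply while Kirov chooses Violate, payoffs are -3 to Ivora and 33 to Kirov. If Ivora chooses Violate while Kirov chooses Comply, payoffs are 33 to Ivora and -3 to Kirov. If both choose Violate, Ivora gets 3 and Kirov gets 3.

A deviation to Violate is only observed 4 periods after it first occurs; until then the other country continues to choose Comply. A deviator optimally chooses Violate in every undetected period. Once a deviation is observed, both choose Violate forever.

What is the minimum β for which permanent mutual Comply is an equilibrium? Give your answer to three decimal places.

A deviator earns 33 for 4 periods, then 3 forever; cooperating earns 18 forever. Multiplying the IC by (1−β):
18 ≥ 33(1−β^4) + 3β^4, so 30·β^4 ≥ 15 and β^4 ≥ 1/2.
β ≥ (1/2)^(1/4) ≈ 0.841.

0.841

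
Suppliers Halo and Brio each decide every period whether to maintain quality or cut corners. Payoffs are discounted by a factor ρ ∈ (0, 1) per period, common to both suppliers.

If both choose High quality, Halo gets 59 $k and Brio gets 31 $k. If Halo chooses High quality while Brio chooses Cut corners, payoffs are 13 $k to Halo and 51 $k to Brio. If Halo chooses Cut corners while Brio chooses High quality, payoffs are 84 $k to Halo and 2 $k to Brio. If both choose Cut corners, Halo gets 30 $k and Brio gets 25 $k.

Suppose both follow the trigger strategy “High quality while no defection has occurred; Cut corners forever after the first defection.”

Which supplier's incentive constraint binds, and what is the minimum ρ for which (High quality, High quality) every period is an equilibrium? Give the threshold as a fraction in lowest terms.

Brio; ρ ≥ 10/13

Halo's threshold: (84−59)/(84−30) = 25/54.
Brio's threshold: (51−31)/(51−25) = 10/13.
25/54 < 10/13, so Brio binds and ρ* = 10/13.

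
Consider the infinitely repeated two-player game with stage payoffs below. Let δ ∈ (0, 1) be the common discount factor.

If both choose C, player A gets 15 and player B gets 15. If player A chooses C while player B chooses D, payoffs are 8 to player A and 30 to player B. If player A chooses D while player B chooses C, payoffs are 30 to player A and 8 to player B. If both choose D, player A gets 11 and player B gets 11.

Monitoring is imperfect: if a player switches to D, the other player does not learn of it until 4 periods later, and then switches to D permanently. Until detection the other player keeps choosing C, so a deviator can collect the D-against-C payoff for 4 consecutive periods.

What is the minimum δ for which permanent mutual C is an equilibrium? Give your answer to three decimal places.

A deviator earns 30 for 4 periods, then 11 forever; cooperating earns 15 forever. Multiplying the IC by (1−δ):
15 ≥ 30(1−δ^4) + 11δ^4, so 19·δ^4 ≥ 15 and δ^4 ≥ 15/19.
δ ≥ (15/19)^(1/4) ≈ 0.943.

0.943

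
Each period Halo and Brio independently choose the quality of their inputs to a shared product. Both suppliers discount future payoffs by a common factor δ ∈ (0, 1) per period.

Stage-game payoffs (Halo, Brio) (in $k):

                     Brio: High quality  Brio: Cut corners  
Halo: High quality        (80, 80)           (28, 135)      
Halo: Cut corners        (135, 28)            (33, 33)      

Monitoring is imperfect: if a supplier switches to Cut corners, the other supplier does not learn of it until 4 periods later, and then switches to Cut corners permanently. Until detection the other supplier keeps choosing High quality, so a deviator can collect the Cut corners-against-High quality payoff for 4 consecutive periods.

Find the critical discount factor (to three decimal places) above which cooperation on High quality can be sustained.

The best deviation is to choose Cut corners for all 4 undetected periods, earning 135 each, then 33 forever once detected.
Deviation value: 135(1−δ^4)/(1−δ) + 33δ^4/(1−δ); cooperation value: 80/(1−δ).
IC: 80 ≥ 135(1−δ^4) + 33δ^4 = 135 − 102δ^4.
So δ^4 ≥ 55/102, giving δ ≥ (55/102)^(1/4) ≈ 0.857.

0.857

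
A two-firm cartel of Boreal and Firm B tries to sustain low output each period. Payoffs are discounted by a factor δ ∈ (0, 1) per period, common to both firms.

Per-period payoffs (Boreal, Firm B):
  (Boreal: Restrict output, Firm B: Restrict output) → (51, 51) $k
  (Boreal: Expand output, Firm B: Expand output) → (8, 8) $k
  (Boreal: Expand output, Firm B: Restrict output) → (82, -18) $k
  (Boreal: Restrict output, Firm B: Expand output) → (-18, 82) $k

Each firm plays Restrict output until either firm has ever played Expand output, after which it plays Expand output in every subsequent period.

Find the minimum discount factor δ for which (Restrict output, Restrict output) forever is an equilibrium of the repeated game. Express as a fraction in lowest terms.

31/74

51/(1−δ) ≥ 82 + 8δ/(1−δ)
51 ≥ 82 − 74δ
δ ≥ 31/74.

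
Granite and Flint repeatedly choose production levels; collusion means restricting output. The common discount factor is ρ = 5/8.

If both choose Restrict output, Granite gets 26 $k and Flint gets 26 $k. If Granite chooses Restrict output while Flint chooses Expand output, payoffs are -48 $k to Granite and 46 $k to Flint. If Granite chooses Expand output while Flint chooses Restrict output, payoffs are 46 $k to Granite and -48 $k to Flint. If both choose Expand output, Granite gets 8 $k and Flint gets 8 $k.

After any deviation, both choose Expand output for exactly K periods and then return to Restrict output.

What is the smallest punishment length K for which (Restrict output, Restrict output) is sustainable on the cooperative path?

3

IC: ρ(1−ρ^K)/(1−ρ) ≥ (46−26)/(26−8) = 10/9.
With ρ = 5/8: need 1 − ρ^K ≥ 10/9·(1−5/8)/(5/8), i.e. ρ^K ≤ 0.3333.
Since (5/8)^2 = 0.3906 and (5/8)^3 = 0.2441, the smallest such K is 3.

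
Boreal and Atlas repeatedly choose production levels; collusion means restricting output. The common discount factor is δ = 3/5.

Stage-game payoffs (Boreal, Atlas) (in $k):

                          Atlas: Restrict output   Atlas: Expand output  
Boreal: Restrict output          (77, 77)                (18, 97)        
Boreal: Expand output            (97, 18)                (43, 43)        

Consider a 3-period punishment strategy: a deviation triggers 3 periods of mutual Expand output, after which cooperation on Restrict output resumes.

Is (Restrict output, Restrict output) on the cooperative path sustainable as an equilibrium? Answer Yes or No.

Yes

Comparing payoff streams over the 4 periods until play realigns: cooperate → 77(1+δ+…+δ^3); deviate → 97 + 43(δ+…+δ^3).
Cooperation is sustained iff (77−43)(δ+…+δ^3) ≥ 97−77.
δ+…+δ^3 = 3/5·(1−(3/5)^3)/(1−3/5) = 1.1760, and (97−77)/(77−43) = 0.5882.
1.1760 ≥ 0.5882, so cooperation is sustainable.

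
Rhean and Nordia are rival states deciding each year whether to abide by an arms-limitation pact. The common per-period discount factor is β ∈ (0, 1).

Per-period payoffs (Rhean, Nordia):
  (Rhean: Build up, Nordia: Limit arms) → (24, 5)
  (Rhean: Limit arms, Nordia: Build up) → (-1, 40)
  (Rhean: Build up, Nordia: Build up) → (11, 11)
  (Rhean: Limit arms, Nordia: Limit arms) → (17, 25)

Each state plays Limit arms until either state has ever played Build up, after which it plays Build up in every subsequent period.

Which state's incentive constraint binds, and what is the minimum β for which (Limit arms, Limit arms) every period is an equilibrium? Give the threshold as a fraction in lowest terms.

Rhean; β ≥ 7/13

Rhean: cooperation gives 17 each period; deviation gives 24 once then 11 forever.
  17/(1−β) ≥ 24 + 11β/(1−β) ⇒ β ≥ 7/13.
Nordia: cooperation gives 25 each period; deviation gives 40 once then 11 forever.
  β ≥ 15/29.
Both must hold, so the binding constraint is Rhean's: β ≥ 7/13.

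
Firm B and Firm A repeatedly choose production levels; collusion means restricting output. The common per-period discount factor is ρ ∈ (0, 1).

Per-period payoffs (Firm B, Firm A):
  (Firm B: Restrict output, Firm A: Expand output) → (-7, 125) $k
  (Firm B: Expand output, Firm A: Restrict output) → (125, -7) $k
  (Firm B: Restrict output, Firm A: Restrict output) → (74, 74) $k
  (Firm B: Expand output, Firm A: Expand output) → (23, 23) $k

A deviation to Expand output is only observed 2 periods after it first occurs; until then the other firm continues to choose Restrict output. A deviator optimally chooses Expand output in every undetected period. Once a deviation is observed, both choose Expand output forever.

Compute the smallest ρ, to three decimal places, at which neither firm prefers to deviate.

Deviating for the 2 undetected periods gains 125−74 = 51 per period over cooperation, then loses 74−23 = 51 per period forever once punishment starts.
Gain: 51(1 + ρ + … + ρ^1); loss: 51·ρ^2/(1−ρ).
No profitable deviation ⇔ 51(1−ρ^2) ≤ 51·ρ^2, i.e. ρ^2 ≥ 51/(51+51) = 1/2.
Hence ρ ≥ (1/2)^(1/2) ≈ 0.707.

0.707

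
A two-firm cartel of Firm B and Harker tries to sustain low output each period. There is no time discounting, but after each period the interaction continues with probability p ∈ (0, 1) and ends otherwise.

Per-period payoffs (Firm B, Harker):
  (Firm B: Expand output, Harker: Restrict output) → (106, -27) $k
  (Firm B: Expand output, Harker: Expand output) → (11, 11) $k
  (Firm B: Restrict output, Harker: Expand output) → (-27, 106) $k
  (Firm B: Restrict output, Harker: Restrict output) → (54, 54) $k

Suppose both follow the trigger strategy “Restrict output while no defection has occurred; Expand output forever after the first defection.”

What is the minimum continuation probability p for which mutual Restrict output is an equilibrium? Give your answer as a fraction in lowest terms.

With no time discounting, the continuation probability p plays the role of the discount factor.
Grim-trigger IC: 54/(1−p) ≥ 106 + 11p/(1−p) ⇒ p ≥ (106−54)/(106−11) = 52/95.

52/95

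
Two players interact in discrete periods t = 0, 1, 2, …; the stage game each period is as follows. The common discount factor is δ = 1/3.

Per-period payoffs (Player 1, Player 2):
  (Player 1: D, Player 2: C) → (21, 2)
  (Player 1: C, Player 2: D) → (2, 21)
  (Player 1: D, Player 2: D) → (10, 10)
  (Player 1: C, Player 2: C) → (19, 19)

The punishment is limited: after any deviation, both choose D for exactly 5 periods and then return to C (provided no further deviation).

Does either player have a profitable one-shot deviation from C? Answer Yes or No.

No

IC: δ+…+δ^5 ≥ (21−19)/(19−10) = 2/9.
At δ = 1/3: partial sum = 0.4979 ≥ 0.2222. Cooperation sustainable.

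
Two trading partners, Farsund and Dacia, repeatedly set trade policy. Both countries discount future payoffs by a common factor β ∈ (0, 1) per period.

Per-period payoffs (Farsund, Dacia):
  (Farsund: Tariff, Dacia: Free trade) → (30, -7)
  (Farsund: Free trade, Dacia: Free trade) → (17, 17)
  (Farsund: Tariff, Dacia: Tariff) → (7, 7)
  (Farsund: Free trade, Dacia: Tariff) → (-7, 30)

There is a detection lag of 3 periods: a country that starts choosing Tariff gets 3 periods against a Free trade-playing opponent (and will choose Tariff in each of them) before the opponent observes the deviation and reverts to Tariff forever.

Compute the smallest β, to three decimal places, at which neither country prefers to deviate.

A deviator earns 30 for 3 periods, then 7 forever; cooperating earns 17 forever. Multiplying the IC by (1−β):
17 ≥ 30(1−β^3) + 7β^3, so 23·β^3 ≥ 13 and β^3 ≥ 13/23.
β ≥ (13/23)^(1/3) ≈ 0.827.

0.827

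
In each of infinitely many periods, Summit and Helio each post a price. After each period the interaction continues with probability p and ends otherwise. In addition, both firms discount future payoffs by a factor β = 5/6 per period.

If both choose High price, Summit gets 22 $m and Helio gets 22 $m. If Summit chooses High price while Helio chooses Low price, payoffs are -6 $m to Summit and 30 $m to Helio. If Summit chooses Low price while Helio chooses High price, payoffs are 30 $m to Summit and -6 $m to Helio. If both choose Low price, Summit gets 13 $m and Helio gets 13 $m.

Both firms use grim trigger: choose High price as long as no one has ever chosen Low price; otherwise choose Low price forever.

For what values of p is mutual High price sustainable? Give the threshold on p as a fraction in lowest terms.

With continuation probability p and discount β, the effective per-period discount factor is βp.
Grim-trigger IC: βp ≥ (30−22)/(30−13) = 8/17.
So p ≥ (8/17)/(5/6) = 48/85.

48/85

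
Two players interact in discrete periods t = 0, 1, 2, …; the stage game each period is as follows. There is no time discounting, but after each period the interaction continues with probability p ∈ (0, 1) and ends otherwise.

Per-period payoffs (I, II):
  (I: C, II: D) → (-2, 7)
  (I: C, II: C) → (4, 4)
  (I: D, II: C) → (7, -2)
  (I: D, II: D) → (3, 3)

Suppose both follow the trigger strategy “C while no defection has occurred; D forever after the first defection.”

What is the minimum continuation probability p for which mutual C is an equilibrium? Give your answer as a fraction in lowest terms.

Expected cooperation value is 4 + p·4 + p²·4 + … = 4/(1−p); deviation gives 7 + p·3/(1−p).
4 ≥ 7(1−p) + 3p ⇒ 4p ≥ 3 ⇒ p ≥ 3/4.

3/4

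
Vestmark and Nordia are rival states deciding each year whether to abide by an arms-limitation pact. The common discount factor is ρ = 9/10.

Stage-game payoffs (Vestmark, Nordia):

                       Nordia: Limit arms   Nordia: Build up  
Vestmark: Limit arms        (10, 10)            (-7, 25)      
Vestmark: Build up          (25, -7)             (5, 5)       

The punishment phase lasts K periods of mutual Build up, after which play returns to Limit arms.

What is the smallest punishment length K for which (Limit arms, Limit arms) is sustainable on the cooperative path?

No profitable deviation requires (10−5)(ρ+…+ρ^K) ≥ 25−10, i.e. ρ+…+ρ^K ≥ 3 ≈ 3.0000.
With ρ = 9/10, the partial sums are K=1: 0.9000, K=2: 1.7100, K=3: 2.4390, K=4: 3.0951.
K = 4 is the first length at which the sum reaches 3.0000.

4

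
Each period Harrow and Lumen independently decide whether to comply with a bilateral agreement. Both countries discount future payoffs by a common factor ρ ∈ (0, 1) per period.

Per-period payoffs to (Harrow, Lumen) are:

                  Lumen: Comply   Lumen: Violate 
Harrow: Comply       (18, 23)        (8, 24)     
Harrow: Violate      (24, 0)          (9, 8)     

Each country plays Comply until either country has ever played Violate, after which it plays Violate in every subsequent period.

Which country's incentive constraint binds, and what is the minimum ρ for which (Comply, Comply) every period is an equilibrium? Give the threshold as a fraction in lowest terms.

Harrow: cooperation gives 18 each period; deviation gives 24 once then 9 forever.
  18/(1−ρ) ≥ 24 + 9ρ/(1−ρ) ⇒ ρ ≥ 6/15 = 2/5.
Lumen: cooperation gives 23 each period; deviation gives 24 once then 8 forever.
  ρ ≥ 1/16.
Both must hold, so the binding constraint is Harrow's: ρ ≥ 2/5.

Harrow; ρ ≥ 2/5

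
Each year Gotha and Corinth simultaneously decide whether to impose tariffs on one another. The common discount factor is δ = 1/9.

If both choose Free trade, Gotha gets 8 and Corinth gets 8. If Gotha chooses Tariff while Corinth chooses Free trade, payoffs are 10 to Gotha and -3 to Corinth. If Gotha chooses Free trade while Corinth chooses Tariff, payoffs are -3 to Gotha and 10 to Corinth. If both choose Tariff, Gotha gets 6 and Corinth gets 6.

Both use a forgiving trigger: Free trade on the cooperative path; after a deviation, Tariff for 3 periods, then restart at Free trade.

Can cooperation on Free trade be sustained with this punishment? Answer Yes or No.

Comparing payoff streams over the 4 periods until play realigns: cooperate → 8(1+δ+…+δ^3); deviate → 10 + 6(δ+…+δ^3).
Cooperation is sustained iff (8−6)(δ+…+δ^3) ≥ 10−8.
δ+…+δ^3 = 1/9·(1−(1/9)^3)/(1−1/9) = 0.1248, and (10−8)/(8−6) = 1.0000.
0.1248 < 1.0000, so cooperation is not sustainable.

No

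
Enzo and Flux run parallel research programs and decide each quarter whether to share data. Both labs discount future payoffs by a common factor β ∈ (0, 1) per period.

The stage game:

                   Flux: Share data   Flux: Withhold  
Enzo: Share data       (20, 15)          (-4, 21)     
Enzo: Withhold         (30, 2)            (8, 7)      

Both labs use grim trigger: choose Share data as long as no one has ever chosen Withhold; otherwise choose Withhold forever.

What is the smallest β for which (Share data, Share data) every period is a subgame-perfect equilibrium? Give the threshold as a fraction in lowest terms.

For Enzo: deviation gain 30−20 = 10, per-period punishment loss 20−8 = 12. IC gives β ≥ 10/22 = 5/11.
For Flux: gain 6, loss 8 per period, so β ≥ 6/14 = 3/7.
The tighter constraint is Enzo's, so cooperation needs β ≥ 5/11.

5/11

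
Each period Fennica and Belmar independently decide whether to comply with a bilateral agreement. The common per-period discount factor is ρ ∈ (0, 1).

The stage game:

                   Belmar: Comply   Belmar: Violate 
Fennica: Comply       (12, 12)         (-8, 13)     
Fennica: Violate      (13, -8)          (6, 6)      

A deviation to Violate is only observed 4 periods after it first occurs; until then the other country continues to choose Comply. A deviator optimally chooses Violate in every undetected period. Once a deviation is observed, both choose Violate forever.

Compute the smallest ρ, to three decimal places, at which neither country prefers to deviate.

0.615

Deviating for the 4 undetected periods gains 13−12 = 1 per period over cooperation, then loses 12−6 = 6 per period forever once punishment starts.
Gain: 1(1 + ρ + … + ρ^3); loss: 6·ρ^4/(1−ρ).
No profitable deviation ⇔ 1(1−ρ^4) ≤ 6·ρ^4, i.e. ρ^4 ≥ 1/(1+6) = 1/7.
Hence ρ ≥ (1/7)^(1/4) ≈ 0.615.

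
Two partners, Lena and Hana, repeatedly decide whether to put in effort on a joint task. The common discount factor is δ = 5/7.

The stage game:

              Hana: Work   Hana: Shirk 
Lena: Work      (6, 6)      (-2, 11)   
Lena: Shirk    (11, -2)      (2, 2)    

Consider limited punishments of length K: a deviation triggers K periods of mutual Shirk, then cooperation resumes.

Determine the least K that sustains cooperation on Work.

No profitable deviation requires (6−2)(δ+…+δ^K) ≥ 11−6, i.e. δ+…+δ^K ≥ 5/4 ≈ 1.2500.
With δ = 5/7, the partial sums are K=1: 0.7143, K=2: 1.2245, K=3: 1.5889.
K = 3 is the first length at which the sum reaches 1.2500.

3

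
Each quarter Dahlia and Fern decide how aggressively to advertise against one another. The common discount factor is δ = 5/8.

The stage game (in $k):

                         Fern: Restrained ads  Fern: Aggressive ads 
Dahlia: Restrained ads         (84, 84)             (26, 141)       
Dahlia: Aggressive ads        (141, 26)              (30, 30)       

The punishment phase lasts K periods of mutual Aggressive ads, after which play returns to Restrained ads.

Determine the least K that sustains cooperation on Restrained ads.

3

IC: δ(1−δ^K)/(1−δ) ≥ (141−84)/(84−30) = 19/18.
With δ = 5/8: need 1 − δ^K ≥ 19/18·(1−5/8)/(5/8), i.e. δ^K ≤ 0.3667.
Since (5/8)^2 = 0.3906 and (5/8)^3 = 0.2441, the smallest such K is 3.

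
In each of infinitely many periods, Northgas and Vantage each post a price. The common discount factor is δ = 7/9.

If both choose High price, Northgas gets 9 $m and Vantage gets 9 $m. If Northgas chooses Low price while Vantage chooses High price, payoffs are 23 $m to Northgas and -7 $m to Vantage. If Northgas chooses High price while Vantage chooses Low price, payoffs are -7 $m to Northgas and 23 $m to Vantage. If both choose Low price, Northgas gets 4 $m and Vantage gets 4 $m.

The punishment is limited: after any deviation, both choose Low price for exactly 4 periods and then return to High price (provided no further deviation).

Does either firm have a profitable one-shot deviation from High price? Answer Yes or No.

A one-shot deviation gives 23 now, then 4 for 4 periods, then back to 9.
Gain from deviating: (23−9) today; loss: (9−4) in each of the next 4 periods.
No-deviation condition: (9−4)(δ+…+δ^4) ≥ 23−9, i.e. δ+…+δ^4 ≥ 14/5.
At δ = 7/9: δ+…+δ^4 = 2.2192 < 2.8000.
So cooperation is not sustainable.

Yes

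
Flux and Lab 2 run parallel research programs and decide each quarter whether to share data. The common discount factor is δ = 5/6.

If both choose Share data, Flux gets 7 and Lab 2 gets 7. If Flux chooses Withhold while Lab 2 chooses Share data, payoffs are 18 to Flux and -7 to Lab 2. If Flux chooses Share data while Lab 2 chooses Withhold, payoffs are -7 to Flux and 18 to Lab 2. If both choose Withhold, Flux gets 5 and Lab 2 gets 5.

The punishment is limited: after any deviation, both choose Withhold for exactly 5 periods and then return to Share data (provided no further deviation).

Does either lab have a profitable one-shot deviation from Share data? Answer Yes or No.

Comparing payoff streams over the 6 periods until play realigns: cooperate → 7(1+δ+…+δ^5); deviate → 18 + 5(δ+…+δ^5).
Cooperation is sustained iff (7−5)(δ+…+δ^5) ≥ 18−7.
δ+…+δ^5 = 5/6·(1−(5/6)^5)/(1−5/6) = 2.9906, and (18−7)/(7−5) = 5.5000.
2.9906 < 5.5000, so cooperation is not sustainable.

Yes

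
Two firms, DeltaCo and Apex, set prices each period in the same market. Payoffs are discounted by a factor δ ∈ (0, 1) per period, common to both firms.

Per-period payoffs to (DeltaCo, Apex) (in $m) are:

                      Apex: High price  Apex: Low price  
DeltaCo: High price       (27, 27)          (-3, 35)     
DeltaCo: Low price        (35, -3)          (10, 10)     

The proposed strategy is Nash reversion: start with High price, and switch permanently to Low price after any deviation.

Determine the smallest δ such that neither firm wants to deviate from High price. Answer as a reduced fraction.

8/25

Cooperation forever yields 27 each period: 27/(1−δ).
Deviating yields 35 once, then 10 forever: 35 + 10δ/(1−δ).
No profitable deviation requires 27/(1−δ) ≥ 35 + 10δ/(1−δ).
Multiplying by (1−δ): 27 ≥ 35(1−δ) + 10δ = 35 − 25δ.
So 25δ ≥ 8, i.e. δ ≥ 8/25.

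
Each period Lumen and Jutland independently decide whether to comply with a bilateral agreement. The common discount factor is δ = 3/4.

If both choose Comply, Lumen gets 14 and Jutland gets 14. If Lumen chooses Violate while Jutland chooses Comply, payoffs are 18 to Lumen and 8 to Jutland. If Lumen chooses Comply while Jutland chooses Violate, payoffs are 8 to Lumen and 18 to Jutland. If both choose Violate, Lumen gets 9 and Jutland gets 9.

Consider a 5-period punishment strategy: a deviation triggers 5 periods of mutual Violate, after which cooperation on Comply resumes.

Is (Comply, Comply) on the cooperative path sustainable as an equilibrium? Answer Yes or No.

IC: δ+…+δ^5 ≥ (18−14)/(14−9) = 4/5.
At δ = 3/4: partial sum = 2.2881 ≥ 0.8000. Cooperation sustainable.

Yes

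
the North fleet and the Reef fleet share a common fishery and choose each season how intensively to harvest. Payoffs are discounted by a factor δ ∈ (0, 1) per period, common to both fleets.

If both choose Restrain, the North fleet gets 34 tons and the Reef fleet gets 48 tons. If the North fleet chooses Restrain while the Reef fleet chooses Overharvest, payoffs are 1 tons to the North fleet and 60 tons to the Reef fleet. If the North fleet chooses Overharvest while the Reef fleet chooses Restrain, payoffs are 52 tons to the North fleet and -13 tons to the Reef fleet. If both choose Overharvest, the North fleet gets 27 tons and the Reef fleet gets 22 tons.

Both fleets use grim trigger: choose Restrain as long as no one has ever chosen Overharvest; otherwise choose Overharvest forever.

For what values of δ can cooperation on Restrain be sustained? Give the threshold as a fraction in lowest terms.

For the North fleet: deviation gain 52−34 = 18, per-period punishment loss 34−27 = 7. IC gives δ ≥ 18/25.
For the Reef fleet: gain 12, loss 26 per period, so δ ≥ 12/38 = 6/19.
The tighter constraint is the North fleet's, so cooperation needs δ ≥ 18/25.

18/25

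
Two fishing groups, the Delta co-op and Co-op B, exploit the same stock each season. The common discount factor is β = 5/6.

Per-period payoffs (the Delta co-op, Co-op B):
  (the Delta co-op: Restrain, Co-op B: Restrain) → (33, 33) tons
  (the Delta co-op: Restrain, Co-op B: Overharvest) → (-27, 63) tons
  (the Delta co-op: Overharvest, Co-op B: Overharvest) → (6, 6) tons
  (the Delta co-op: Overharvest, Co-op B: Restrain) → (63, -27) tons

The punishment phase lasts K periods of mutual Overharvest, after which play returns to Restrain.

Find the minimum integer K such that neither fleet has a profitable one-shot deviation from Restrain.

IC: β(1−β^K)/(1−β) ≥ (63−33)/(33−6) = 10/9.
With β = 5/6: need 1 − β^K ≥ 10/9·(1−5/6)/(5/6), i.e. β^K ≤ 0.7778.
Since (5/6)^1 = 0.8333 and (5/6)^2 = 0.6944, the smallest such K is 2.

2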